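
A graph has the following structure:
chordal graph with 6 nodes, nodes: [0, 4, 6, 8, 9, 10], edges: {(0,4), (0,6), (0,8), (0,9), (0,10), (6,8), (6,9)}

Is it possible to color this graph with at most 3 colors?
A valid 3-coloring: color 1: [0]; color 2: [4, 6, 10]; color 3: [8, 9].
(χ(G) = 3 ≤ 3.)

Yes, G is 3-colorable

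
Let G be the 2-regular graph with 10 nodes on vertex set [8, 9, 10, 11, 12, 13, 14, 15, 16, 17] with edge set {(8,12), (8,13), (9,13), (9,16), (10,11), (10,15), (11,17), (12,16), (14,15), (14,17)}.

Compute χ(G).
χ(G) = 3

Clique number ω(G) = 2 (lower bound: χ ≥ ω).
Odd cycle [12, 16, 9, 13, 8] needs 3 colors (χ ≥ 3).
The coloring below uses 3 colors, so χ(G) = 3.
A valid 3-coloring: color 1: [10, 13, 14, 16]; color 2: [9, 11, 12, 15]; color 3: [8, 17].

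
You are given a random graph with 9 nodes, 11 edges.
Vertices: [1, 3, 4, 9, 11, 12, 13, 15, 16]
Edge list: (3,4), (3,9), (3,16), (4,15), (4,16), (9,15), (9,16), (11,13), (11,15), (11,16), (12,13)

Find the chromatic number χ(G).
χ(G) = 3

Clique number ω(G) = 3 (lower bound: χ ≥ ω).
The clique on [3, 9, 16] has size 3, forcing χ ≥ 3, and the coloring below uses 3 colors, so χ(G) = 3.
A valid 3-coloring: color 1: [1, 13, 15, 16]; color 2: [4, 9, 11, 12]; color 3: [3].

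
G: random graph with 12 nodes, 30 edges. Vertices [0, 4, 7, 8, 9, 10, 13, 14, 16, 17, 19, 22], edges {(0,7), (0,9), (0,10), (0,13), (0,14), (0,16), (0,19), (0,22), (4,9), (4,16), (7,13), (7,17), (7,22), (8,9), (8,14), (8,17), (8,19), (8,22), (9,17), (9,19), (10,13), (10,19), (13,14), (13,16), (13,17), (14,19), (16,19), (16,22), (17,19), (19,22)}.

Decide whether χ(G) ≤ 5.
Yes, G is 5-colorable

A valid 5-coloring: color 1: [0, 4, 17]; color 2: [13, 19]; color 3: [9, 10, 14, 22]; color 4: [7, 8, 16].
(χ(G) = 4 ≤ 5.)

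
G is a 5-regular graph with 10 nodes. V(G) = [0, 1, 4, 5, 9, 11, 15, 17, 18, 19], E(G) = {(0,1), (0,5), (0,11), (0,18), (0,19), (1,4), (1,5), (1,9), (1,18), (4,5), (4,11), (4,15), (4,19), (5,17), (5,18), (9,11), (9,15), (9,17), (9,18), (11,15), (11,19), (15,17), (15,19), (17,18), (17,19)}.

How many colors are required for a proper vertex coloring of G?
χ(G) = 4

Clique number ω(G) = 4 (lower bound: χ ≥ ω).
The clique on [0, 1, 5, 18] has size 4, forcing χ ≥ 4, and the coloring below uses 4 colors, so χ(G) = 4.
A valid 4-coloring: color 1: [4, 18]; color 2: [1, 11, 17]; color 3: [5, 9, 19]; color 4: [0, 15].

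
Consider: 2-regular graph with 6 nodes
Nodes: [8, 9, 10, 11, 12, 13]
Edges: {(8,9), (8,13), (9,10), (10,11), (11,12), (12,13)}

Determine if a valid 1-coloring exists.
Edge (8,9) forces its endpoints to differ, so 1 color is not enough.

No, G is not 1-colorable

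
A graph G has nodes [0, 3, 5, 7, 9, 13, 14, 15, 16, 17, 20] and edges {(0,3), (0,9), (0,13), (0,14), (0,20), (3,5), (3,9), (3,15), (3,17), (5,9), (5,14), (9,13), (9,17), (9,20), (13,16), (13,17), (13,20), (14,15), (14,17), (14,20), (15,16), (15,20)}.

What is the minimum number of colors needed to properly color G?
χ(G) = 4

Clique number ω(G) = 4 (lower bound: χ ≥ ω).
The clique on [0, 9, 13, 20] has size 4, forcing χ ≥ 4, and the coloring below uses 4 colors, so χ(G) = 4.
A valid 4-coloring: color 1: [7, 9, 14, 16]; color 2: [3, 20]; color 3: [0, 5, 15, 17]; color 4: [13].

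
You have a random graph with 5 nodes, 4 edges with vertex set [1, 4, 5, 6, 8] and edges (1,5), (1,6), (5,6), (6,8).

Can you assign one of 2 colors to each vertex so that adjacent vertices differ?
The clique on vertices [1, 5, 6] has size 3 > 2, so it alone needs 3 colors.

No, G is not 2-colorable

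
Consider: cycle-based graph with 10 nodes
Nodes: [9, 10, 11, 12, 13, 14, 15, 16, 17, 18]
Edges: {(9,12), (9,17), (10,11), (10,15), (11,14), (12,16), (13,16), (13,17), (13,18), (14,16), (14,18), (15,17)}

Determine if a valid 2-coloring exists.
Odd cycle [17, 9, 12, 16, 13] needs 3 colors (χ ≥ 3).
Hence χ(G) ≥ 3 > 2, so no proper 2-coloring exists.

No, G is not 2-colorable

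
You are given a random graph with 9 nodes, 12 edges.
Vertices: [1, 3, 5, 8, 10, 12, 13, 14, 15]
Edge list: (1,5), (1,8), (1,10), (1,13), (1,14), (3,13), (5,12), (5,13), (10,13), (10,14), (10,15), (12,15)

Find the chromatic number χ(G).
χ(G) = 3

Clique number ω(G) = 3 (lower bound: χ ≥ ω).
The clique on [1, 10, 13] has size 3, forcing χ ≥ 3, and the coloring below uses 3 colors, so χ(G) = 3.
A valid 3-coloring: color 1: [1, 3, 15]; color 2: [8, 12, 13, 14]; color 3: [5, 10].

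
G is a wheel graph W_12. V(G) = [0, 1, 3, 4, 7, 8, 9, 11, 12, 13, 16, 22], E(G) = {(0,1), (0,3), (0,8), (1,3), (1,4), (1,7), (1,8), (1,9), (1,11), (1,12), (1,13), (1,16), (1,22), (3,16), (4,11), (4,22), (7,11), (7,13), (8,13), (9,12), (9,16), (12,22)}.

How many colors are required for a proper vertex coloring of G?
χ(G) = 4

Clique number ω(G) = 3 (lower bound: χ ≥ ω).
Odd cycle [9, 12, 22, 4, 11, 7, 13, 8, 0, 3, 16] needs 3 colors (χ ≥ 3).
Vertex 1 is adjacent to every vertex of [0, 3, 4, 7, 8, 9, 11, 12, 13, 16, 22], which already need 3 colors among themselves, so 1 needs a new color (χ ≥ 4).
The coloring below uses 4 colors, so χ(G) = 4.
A valid 4-coloring: color 1: [1]; color 2: [3, 9, 11, 13, 22]; color 3: [4, 7, 8, 12, 16]; color 4: [0].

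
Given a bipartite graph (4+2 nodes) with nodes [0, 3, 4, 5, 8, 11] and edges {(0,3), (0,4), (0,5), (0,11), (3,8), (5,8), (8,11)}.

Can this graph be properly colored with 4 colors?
Yes, G is 4-colorable

A valid 4-coloring: color 1: [0, 8]; color 2: [3, 4, 5, 11].
(χ(G) = 2 ≤ 4.)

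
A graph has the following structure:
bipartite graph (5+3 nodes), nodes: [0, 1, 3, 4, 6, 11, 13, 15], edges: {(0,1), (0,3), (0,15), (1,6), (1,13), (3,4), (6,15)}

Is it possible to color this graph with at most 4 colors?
Yes, G is 4-colorable

A valid 4-coloring: color 1: [0, 4, 6, 11, 13]; color 2: [1, 3, 15].
(χ(G) = 2 ≤ 4.)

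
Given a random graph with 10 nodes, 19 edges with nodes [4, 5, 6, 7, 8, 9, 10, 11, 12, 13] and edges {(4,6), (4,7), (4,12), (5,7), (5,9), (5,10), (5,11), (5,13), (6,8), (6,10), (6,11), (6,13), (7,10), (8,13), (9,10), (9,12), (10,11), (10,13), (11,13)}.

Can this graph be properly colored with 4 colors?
A valid 4-coloring: color 1: [4, 8, 10]; color 2: [5, 6, 12]; color 3: [7, 9, 13]; color 4: [11].
(χ(G) = 4 ≤ 4.)

Yes, G is 4-colorable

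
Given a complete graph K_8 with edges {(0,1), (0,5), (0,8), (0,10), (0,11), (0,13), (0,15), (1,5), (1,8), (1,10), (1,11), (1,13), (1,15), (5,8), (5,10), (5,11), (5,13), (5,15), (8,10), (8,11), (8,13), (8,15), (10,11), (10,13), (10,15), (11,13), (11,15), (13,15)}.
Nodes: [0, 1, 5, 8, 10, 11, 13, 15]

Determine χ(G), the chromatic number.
Clique number ω(G) = 8 (lower bound: χ ≥ ω).
The clique on [0, 1, 5, 8, 10, 11, 13, 15] has size 8, forcing χ ≥ 8, and the coloring below uses 8 colors, so χ(G) = 8.
A valid 8-coloring: color 1: [0]; color 2: [8]; color 3: [13]; color 4: [11]; color 5: [15]; color 6: [1]; color 7: [10]; color 8: [5].

χ(G) = 8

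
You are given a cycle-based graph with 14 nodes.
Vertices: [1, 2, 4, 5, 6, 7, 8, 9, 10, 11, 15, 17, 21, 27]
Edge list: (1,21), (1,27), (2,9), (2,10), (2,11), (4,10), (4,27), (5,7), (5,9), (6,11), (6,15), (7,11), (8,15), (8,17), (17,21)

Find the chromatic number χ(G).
χ(G) = 3

Clique number ω(G) = 2 (lower bound: χ ≥ ω).
Odd cycle [7, 5, 9, 2, 11] needs 3 colors (χ ≥ 3).
The coloring below uses 3 colors, so χ(G) = 3.
A valid 3-coloring: color 1: [5, 10, 11, 15, 21, 27]; color 2: [1, 2, 4, 6, 7, 17]; color 3: [8, 9].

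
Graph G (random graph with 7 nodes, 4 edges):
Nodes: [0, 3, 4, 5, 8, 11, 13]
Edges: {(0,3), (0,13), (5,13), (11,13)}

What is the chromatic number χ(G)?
Clique number ω(G) = 2 (lower bound: χ ≥ ω).
The graph is bipartite (no odd cycle), so 2 colors suffice: χ(G) = 2.
A valid 2-coloring: color 1: [3, 4, 8, 13]; color 2: [0, 5, 11].

χ(G) = 2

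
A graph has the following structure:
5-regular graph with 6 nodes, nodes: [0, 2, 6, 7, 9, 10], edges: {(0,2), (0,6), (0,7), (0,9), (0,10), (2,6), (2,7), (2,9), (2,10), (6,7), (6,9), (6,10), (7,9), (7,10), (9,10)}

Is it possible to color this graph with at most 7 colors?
Yes, G is 7-colorable

A valid 7-coloring: color 1: [2]; color 2: [10]; color 3: [9]; color 4: [6]; color 5: [7]; color 6: [0].
(χ(G) = 6 ≤ 7.)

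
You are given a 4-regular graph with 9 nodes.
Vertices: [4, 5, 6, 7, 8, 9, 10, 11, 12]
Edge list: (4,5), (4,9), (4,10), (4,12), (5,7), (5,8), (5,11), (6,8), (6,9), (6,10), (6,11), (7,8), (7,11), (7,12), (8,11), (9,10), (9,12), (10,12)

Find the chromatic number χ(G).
Clique number ω(G) = 4 (lower bound: χ ≥ ω).
The clique on [4, 9, 10, 12] has size 4, forcing χ ≥ 4, and the coloring below uses 4 colors, so χ(G) = 4.
A valid 4-coloring: color 1: [7, 10]; color 2: [5, 6, 12]; color 3: [8, 9]; color 4: [4, 11].

χ(G) = 4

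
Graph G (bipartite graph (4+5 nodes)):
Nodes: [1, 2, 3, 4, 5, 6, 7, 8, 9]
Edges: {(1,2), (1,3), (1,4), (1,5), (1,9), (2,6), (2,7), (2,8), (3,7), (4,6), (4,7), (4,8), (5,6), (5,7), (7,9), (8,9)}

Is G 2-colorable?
Yes, G is 2-colorable

A valid 2-coloring: color 1: [1, 6, 7, 8]; color 2: [2, 3, 4, 5, 9].
(χ(G) = 2 ≤ 2.)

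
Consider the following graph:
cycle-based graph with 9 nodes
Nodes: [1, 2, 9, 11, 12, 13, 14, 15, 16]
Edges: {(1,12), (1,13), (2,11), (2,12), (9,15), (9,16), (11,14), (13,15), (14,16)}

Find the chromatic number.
Clique number ω(G) = 2 (lower bound: χ ≥ ω).
Odd cycle [15, 9, 16, 14, 11, 2, 12, 1, 13] needs 3 colors (χ ≥ 3).
The coloring below uses 3 colors, so χ(G) = 3.
A valid 3-coloring: color 1: [1, 11, 15, 16]; color 2: [2, 9, 13, 14]; color 3: [12].

χ(G) = 3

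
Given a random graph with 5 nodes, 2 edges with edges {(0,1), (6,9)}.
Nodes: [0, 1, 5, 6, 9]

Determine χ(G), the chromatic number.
χ(G) = 2

Clique number ω(G) = 2 (lower bound: χ ≥ ω).
The graph is bipartite (no odd cycle), so 2 colors suffice: χ(G) = 2.
A valid 2-coloring: color 1: [0, 5, 6]; color 2: [1, 9].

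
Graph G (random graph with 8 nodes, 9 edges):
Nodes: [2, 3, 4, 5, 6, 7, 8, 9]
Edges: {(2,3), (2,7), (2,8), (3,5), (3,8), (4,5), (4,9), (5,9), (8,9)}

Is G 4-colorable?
Yes, G is 4-colorable

A valid 4-coloring: color 1: [3, 4, 6, 7]; color 2: [5, 8]; color 3: [2, 9].
(χ(G) = 3 ≤ 4.)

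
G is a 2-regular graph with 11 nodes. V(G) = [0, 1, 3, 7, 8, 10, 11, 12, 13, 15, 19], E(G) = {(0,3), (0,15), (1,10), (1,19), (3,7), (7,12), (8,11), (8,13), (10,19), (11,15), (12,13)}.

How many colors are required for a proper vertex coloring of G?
Clique number ω(G) = 3 (lower bound: χ ≥ ω).
The clique on [1, 10, 19] has size 3, forcing χ ≥ 3, and the coloring below uses 3 colors, so χ(G) = 3.
A valid 3-coloring: color 1: [1, 3, 8, 12, 15]; color 2: [0, 7, 10, 11, 13]; color 3: [19].

χ(G) = 3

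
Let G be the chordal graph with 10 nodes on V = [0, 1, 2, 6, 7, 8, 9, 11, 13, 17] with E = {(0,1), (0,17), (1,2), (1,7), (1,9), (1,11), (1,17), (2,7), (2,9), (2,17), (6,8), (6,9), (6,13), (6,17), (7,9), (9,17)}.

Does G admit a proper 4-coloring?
Yes, G is 4-colorable

A valid 4-coloring: color 1: [1, 6]; color 2: [0, 8, 9, 11, 13]; color 3: [7, 17]; color 4: [2].
(χ(G) = 4 ≤ 4.)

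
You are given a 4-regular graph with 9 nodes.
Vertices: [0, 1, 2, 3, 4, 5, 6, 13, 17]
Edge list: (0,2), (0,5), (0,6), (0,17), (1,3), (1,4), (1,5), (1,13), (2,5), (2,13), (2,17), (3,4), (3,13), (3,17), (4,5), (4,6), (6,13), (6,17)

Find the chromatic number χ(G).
Clique number ω(G) = 3 (lower bound: χ ≥ ω).
Suppose a proper 3-coloring c exists. The clique [0, 2, 5] takes 3 distinct colors; by symmetry let c(0) = 1, c(2) = 2, c(5) = 3.
- Vertex 17: neighbors [0, 2] already have colors [1, 2] ⇒ c(17) = 3.
- Vertex 6: neighbors [0, 17] already have colors [1, 3] ⇒ c(6) = 2.
- Vertex 4: neighbors [6, 5] already have colors [2, 3] ⇒ c(4) = 1.
- Vertex 1: neighbors [4, 5] already have colors [1, 3] ⇒ c(1) = 2.
- Vertex 3: neighbors [4, 1, 17] already have colors [1, 2, 3] — all 3 colors blocked. Contradiction.
The forced assignments end in a contradiction, so G has no proper 3-coloring (χ ≥ 4).
The coloring below uses 4 colors, so χ(G) = 4.
A valid 4-coloring: color 1: [0, 4, 13]; color 2: [5, 17]; color 3: [1, 2, 6]; color 4: [3].

χ(G) = 4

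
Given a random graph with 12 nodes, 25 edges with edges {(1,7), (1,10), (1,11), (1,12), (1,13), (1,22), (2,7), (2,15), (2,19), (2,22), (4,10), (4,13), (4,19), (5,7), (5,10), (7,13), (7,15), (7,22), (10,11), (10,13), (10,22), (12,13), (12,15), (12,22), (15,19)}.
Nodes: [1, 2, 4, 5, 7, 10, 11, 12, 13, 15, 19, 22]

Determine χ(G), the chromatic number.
Clique number ω(G) = 3 (lower bound: χ ≥ ω).
The clique on [1, 10, 11] has size 3, forcing χ ≥ 3, and the coloring below uses 3 colors, so χ(G) = 3.
A valid 3-coloring: color 1: [1, 2, 4, 5]; color 2: [7, 10, 12, 19]; color 3: [11, 13, 15, 22].

χ(G) = 3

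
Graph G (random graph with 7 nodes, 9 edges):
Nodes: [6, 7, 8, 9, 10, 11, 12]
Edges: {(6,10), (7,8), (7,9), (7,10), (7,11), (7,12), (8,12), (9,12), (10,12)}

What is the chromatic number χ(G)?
Clique number ω(G) = 3 (lower bound: χ ≥ ω).
The clique on [7, 8, 12] has size 3, forcing χ ≥ 3, and the coloring below uses 3 colors, so χ(G) = 3.
A valid 3-coloring: color 1: [6, 7]; color 2: [11, 12]; color 3: [8, 9, 10].

χ(G) = 3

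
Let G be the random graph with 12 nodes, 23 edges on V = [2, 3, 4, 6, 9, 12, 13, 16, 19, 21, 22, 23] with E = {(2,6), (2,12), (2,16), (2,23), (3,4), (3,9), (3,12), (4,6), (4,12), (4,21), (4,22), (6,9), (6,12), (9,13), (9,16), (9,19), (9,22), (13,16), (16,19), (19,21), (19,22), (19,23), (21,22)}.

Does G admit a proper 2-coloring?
No, G is not 2-colorable

The clique on vertices [2, 6, 12] has size 3 > 2, so it alone needs 3 colors.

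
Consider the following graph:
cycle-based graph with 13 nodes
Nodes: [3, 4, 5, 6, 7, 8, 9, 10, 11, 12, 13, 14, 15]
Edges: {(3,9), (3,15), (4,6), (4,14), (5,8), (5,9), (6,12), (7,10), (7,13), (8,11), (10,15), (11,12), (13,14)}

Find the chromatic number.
Clique number ω(G) = 2 (lower bound: χ ≥ ω).
Odd cycle [4, 6, 12, 11, 8, 5, 9, 3, 15, 10, 7, 13, 14] needs 3 colors (χ ≥ 3).
The coloring below uses 3 colors, so χ(G) = 3.
A valid 3-coloring: color 1: [4, 8, 9, 12, 13, 15]; color 2: [3, 5, 6, 10, 11, 14]; color 3: [7].

χ(G) = 3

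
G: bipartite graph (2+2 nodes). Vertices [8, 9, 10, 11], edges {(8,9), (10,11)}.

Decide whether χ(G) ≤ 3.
A valid 3-coloring: color 1: [9, 11]; color 2: [8, 10].
(χ(G) = 2 ≤ 3.)

Yes, G is 3-colorable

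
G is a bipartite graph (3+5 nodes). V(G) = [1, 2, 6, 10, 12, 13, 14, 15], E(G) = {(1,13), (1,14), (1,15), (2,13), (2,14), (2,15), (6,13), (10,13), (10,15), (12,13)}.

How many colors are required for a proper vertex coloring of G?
Clique number ω(G) = 2 (lower bound: χ ≥ ω).
The graph is bipartite (no odd cycle), so 2 colors suffice: χ(G) = 2.
A valid 2-coloring: color 1: [13, 14, 15]; color 2: [1, 2, 6, 10, 12].

χ(G) = 2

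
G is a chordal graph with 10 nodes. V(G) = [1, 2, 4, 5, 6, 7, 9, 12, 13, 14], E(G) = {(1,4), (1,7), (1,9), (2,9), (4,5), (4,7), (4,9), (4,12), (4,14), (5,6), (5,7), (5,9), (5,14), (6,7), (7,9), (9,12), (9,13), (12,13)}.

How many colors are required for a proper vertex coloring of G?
Clique number ω(G) = 4 (lower bound: χ ≥ ω).
The clique on [1, 4, 7, 9] has size 4, forcing χ ≥ 4, and the coloring below uses 4 colors, so χ(G) = 4.
A valid 4-coloring: color 1: [6, 9, 14]; color 2: [2, 4, 13]; color 3: [7, 12]; color 4: [1, 5].

χ(G) = 4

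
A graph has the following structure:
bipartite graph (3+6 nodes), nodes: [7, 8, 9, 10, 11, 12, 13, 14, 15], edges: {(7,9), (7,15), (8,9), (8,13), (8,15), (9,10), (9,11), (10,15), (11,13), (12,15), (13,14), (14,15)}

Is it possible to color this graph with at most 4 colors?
Yes, G is 4-colorable

A valid 4-coloring: color 1: [9, 13, 15]; color 2: [7, 8, 10, 11, 12, 14].
(χ(G) = 2 ≤ 4.)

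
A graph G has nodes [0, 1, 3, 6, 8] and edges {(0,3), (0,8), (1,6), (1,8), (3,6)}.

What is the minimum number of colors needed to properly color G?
Clique number ω(G) = 2 (lower bound: χ ≥ ω).
Odd cycle [1, 8, 0, 3, 6] needs 3 colors (χ ≥ 3).
The coloring below uses 3 colors, so χ(G) = 3.
A valid 3-coloring: color 1: [1, 3]; color 2: [6, 8]; color 3: [0].

χ(G) = 3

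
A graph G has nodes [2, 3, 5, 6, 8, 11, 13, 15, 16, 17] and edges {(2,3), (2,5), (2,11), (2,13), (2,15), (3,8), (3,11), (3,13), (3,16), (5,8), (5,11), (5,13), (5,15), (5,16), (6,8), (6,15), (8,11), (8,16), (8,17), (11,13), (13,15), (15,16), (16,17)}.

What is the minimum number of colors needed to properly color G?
χ(G) = 4

Clique number ω(G) = 4 (lower bound: χ ≥ ω).
The clique on [2, 3, 11, 13] has size 4, forcing χ ≥ 4, and the coloring below uses 4 colors, so χ(G) = 4.
A valid 4-coloring: color 1: [8, 13]; color 2: [3, 5, 6, 17]; color 3: [2, 16]; color 4: [11, 15].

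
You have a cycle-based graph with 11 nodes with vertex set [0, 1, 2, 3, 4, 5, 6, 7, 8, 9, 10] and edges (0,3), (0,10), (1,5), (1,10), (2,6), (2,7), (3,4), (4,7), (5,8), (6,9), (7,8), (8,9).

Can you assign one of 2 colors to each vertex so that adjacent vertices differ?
Odd cycle [2, 6, 9, 8, 7] needs 3 colors (χ ≥ 3).
Hence χ(G) ≥ 3 > 2, so no proper 2-coloring exists.

No, G is not 2-colorable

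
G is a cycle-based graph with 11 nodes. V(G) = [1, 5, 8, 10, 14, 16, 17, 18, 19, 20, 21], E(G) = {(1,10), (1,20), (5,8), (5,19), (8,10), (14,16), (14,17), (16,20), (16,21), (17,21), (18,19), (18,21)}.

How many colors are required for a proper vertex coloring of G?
χ(G) = 3

Clique number ω(G) = 2 (lower bound: χ ≥ ω).
Odd cycle [21, 16, 20, 1, 10, 8, 5, 19, 18] needs 3 colors (χ ≥ 3).
The coloring below uses 3 colors, so χ(G) = 3.
A valid 3-coloring: color 1: [10, 14, 19, 20, 21]; color 2: [1, 8, 16, 17, 18]; color 3: [5].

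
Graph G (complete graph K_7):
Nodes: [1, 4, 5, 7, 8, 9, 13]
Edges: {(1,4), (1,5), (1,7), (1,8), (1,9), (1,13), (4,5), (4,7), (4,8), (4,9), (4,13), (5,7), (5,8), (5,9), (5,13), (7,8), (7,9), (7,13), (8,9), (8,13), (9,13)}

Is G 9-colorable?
Yes, G is 9-colorable

A valid 9-coloring: color 1: [1]; color 2: [5]; color 3: [8]; color 4: [4]; color 5: [9]; color 6: [7]; color 7: [13].
(χ(G) = 7 ≤ 9.)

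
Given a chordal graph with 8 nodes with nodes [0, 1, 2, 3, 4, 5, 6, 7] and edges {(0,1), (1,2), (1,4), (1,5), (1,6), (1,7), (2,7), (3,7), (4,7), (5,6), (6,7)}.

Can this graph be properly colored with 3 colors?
A valid 3-coloring: color 1: [1, 3]; color 2: [0, 5, 7]; color 3: [2, 4, 6].
(χ(G) = 3 ≤ 3.)

Yes, G is 3-colorable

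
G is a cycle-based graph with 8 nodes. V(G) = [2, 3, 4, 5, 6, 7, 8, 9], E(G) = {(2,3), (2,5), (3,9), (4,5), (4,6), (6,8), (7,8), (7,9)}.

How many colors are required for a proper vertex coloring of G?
χ(G) = 2

Clique number ω(G) = 2 (lower bound: χ ≥ ω).
The graph is bipartite (no odd cycle), so 2 colors suffice: χ(G) = 2.
A valid 2-coloring: color 1: [3, 5, 6, 7]; color 2: [2, 4, 8, 9].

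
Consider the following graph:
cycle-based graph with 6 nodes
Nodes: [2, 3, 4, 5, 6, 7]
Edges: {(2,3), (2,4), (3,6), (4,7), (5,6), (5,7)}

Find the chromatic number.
χ(G) = 2

Clique number ω(G) = 2 (lower bound: χ ≥ ω).
The graph is bipartite (no odd cycle), so 2 colors suffice: χ(G) = 2.
A valid 2-coloring: color 1: [3, 4, 5]; color 2: [2, 6, 7].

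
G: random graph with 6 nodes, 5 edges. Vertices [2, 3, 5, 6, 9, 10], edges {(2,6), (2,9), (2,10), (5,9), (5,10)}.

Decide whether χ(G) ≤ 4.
Yes, G is 4-colorable

A valid 4-coloring: color 1: [2, 3, 5]; color 2: [6, 9, 10].
(χ(G) = 2 ≤ 4.)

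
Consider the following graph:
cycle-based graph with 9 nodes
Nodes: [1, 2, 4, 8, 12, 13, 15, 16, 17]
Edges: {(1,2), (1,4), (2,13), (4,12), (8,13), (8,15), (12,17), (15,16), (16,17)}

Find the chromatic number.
χ(G) = 3

Clique number ω(G) = 2 (lower bound: χ ≥ ω).
Odd cycle [12, 17, 16, 15, 8, 13, 2, 1, 4] needs 3 colors (χ ≥ 3).
The coloring below uses 3 colors, so χ(G) = 3.
A valid 3-coloring: color 1: [1, 8, 12, 16]; color 2: [4, 13, 15, 17]; color 3: [2].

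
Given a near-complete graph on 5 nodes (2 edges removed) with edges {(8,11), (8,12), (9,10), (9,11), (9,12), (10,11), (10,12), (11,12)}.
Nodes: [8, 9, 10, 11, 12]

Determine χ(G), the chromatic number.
Clique number ω(G) = 4 (lower bound: χ ≥ ω).
The clique on [9, 10, 11, 12] has size 4, forcing χ ≥ 4, and the coloring below uses 4 colors, so χ(G) = 4.
A valid 4-coloring: color 1: [12]; color 2: [11]; color 3: [8, 9]; color 4: [10].

χ(G) = 4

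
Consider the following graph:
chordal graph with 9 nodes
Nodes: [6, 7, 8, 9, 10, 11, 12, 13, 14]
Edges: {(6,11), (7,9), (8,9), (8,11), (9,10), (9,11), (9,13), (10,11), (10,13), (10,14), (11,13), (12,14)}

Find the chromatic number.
Clique number ω(G) = 4 (lower bound: χ ≥ ω).
The clique on [9, 10, 11, 13] has size 4, forcing χ ≥ 4, and the coloring below uses 4 colors, so χ(G) = 4.
A valid 4-coloring: color 1: [7, 11, 14]; color 2: [6, 9, 12]; color 3: [8, 10]; color 4: [13].

χ(G) = 4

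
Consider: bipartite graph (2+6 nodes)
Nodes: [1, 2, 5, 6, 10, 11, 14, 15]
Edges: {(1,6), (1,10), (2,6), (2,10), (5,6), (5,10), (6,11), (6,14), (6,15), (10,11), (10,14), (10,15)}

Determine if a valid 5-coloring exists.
A valid 5-coloring: color 1: [6, 10]; color 2: [1, 2, 5, 11, 14, 15].
(χ(G) = 2 ≤ 5.)

Yes, G is 5-colorable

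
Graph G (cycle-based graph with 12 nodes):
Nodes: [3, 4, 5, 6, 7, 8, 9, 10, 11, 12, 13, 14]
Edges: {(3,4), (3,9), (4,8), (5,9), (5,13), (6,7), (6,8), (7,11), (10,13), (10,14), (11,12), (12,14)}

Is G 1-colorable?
No, G is not 1-colorable

Edge (3,9) forces its endpoints to differ, so 1 color is not enough.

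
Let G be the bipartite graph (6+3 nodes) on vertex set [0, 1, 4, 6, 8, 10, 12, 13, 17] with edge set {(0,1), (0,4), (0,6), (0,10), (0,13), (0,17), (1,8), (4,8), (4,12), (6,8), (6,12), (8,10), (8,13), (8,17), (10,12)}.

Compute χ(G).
χ(G) = 2

Clique number ω(G) = 2 (lower bound: χ ≥ ω).
The graph is bipartite (no odd cycle), so 2 colors suffice: χ(G) = 2.
A valid 2-coloring: color 1: [0, 8, 12]; color 2: [1, 4, 6, 10, 13, 17].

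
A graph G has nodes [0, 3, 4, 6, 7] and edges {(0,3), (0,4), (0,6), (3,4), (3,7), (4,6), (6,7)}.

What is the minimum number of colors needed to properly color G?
Clique number ω(G) = 3 (lower bound: χ ≥ ω).
The clique on [0, 3, 4] has size 3, forcing χ ≥ 3, and the coloring below uses 3 colors, so χ(G) = 3.
A valid 3-coloring: color 1: [3, 6]; color 2: [4, 7]; color 3: [0].

χ(G) = 3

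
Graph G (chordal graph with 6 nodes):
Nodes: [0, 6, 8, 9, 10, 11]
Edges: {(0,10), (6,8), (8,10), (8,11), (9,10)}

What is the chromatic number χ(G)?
Clique number ω(G) = 2 (lower bound: χ ≥ ω).
The graph is bipartite (no odd cycle), so 2 colors suffice: χ(G) = 2.
A valid 2-coloring: color 1: [0, 8, 9]; color 2: [6, 10, 11].

χ(G) = 2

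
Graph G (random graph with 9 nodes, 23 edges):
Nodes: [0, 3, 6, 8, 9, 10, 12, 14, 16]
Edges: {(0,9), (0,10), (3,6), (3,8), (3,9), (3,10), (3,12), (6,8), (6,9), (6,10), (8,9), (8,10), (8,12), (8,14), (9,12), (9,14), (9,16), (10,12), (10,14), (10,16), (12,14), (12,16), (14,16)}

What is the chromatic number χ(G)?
Clique number ω(G) = 4 (lower bound: χ ≥ ω).
The clique on [3, 8, 9, 12] has size 4, forcing χ ≥ 4, and the coloring below uses 4 colors, so χ(G) = 4.
A valid 4-coloring: color 1: [9, 10]; color 2: [0, 6, 12]; color 3: [8, 16]; color 4: [3, 14].

χ(G) = 4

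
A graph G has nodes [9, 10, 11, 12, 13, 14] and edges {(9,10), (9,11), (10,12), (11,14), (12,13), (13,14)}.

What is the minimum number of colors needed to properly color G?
Clique number ω(G) = 2 (lower bound: χ ≥ ω).
The graph is bipartite (no odd cycle), so 2 colors suffice: χ(G) = 2.
A valid 2-coloring: color 1: [10, 11, 13]; color 2: [9, 12, 14].

χ(G) = 2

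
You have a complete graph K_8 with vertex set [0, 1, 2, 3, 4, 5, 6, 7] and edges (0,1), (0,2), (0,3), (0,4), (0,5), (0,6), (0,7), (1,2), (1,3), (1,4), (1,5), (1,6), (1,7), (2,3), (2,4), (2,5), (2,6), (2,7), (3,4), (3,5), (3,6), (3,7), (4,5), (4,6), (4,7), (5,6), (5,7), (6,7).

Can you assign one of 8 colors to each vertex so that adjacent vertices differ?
Yes, G is 8-colorable

A valid 8-coloring: color 1: [6]; color 2: [2]; color 3: [3]; color 4: [5]; color 5: [7]; color 6: [1]; color 7: [4]; color 8: [0].
(χ(G) = 8 ≤ 8.)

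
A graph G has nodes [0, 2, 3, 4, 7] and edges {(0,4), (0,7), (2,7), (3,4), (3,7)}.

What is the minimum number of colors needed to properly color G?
χ(G) = 2

Clique number ω(G) = 2 (lower bound: χ ≥ ω).
The graph is bipartite (no odd cycle), so 2 colors suffice: χ(G) = 2.
A valid 2-coloring: color 1: [4, 7]; color 2: [0, 2, 3].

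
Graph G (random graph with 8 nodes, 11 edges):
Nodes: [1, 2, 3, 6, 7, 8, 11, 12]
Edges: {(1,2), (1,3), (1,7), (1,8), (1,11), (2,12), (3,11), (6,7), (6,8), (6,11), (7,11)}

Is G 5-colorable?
Yes, G is 5-colorable

A valid 5-coloring: color 1: [1, 6, 12]; color 2: [2, 8, 11]; color 3: [3, 7].
(χ(G) = 3 ≤ 5.)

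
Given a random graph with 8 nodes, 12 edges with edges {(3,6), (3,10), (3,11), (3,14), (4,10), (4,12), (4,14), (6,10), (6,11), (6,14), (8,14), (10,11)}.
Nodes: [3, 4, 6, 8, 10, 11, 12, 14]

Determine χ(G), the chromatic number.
χ(G) = 4

Clique number ω(G) = 4 (lower bound: χ ≥ ω).
The clique on [3, 6, 10, 11] has size 4, forcing χ ≥ 4, and the coloring below uses 4 colors, so χ(G) = 4.
A valid 4-coloring: color 1: [3, 4, 8]; color 2: [10, 12, 14]; color 3: [6]; color 4: [11].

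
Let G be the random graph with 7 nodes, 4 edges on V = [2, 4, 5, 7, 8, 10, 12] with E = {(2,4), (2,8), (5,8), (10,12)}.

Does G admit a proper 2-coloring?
Yes, G is 2-colorable

A valid 2-coloring: color 1: [4, 7, 8, 10]; color 2: [2, 5, 12].
(χ(G) = 2 ≤ 2.)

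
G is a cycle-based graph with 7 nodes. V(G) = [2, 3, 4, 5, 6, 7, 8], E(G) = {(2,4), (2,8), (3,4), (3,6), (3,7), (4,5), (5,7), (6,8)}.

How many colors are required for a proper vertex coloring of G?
χ(G) = 3

Clique number ω(G) = 2 (lower bound: χ ≥ ω).
Odd cycle [6, 8, 2, 4, 5, 7, 3] needs 3 colors (χ ≥ 3).
The coloring below uses 3 colors, so χ(G) = 3.
A valid 3-coloring: color 1: [3, 5, 8]; color 2: [4, 6, 7]; color 3: [2].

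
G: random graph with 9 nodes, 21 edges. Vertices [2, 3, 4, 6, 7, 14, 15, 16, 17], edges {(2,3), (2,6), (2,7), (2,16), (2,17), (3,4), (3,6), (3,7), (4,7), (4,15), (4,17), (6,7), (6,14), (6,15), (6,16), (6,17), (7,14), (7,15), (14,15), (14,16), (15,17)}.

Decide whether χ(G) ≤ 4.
A valid 4-coloring: color 1: [4, 6]; color 2: [7, 16, 17]; color 3: [2, 15]; color 4: [3, 14].
(χ(G) = 4 ≤ 4.)

Yes, G is 4-colorable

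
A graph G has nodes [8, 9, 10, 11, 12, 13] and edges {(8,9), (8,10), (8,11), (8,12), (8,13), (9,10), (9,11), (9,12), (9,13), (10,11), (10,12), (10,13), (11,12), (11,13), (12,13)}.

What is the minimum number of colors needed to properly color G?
χ(G) = 6

Clique number ω(G) = 6 (lower bound: χ ≥ ω).
The clique on [8, 9, 10, 11, 12, 13] has size 6, forcing χ ≥ 6, and the coloring below uses 6 colors, so χ(G) = 6.
A valid 6-coloring: color 1: [13]; color 2: [11]; color 3: [9]; color 4: [10]; color 5: [8]; color 6: [12].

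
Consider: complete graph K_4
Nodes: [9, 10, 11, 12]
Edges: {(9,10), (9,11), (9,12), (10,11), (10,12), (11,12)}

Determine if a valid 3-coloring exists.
The clique on vertices [9, 10, 11, 12] has size 4 > 3, so it alone needs 4 colors.

No, G is not 3-colorable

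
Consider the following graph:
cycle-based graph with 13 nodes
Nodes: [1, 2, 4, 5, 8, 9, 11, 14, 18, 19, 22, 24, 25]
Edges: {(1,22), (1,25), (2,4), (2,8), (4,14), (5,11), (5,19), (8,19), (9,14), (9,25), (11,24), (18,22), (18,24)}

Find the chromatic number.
Clique number ω(G) = 2 (lower bound: χ ≥ ω).
Odd cycle [19, 8, 2, 4, 14, 9, 25, 1, 22, 18, 24, 11, 5] needs 3 colors (χ ≥ 3).
The coloring below uses 3 colors, so χ(G) = 3.
A valid 3-coloring: color 1: [2, 11, 14, 19, 22, 25]; color 2: [1, 4, 5, 8, 9, 18]; color 3: [24].

χ(G) = 3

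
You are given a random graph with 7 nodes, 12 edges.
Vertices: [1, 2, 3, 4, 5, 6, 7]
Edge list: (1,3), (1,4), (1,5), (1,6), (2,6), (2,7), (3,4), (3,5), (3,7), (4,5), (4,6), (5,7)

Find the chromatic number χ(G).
χ(G) = 4

Clique number ω(G) = 4 (lower bound: χ ≥ ω).
The clique on [1, 3, 4, 5] has size 4, forcing χ ≥ 4, and the coloring below uses 4 colors, so χ(G) = 4.
A valid 4-coloring: color 1: [5, 6]; color 2: [1, 7]; color 3: [2, 3]; color 4: [4].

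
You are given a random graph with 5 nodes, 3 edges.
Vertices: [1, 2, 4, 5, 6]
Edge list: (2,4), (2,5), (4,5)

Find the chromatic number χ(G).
Clique number ω(G) = 3 (lower bound: χ ≥ ω).
The clique on [2, 4, 5] has size 3, forcing χ ≥ 3, and the coloring below uses 3 colors, so χ(G) = 3.
A valid 3-coloring: color 1: [1, 4, 6]; color 2: [5]; color 3: [2].

χ(G) = 3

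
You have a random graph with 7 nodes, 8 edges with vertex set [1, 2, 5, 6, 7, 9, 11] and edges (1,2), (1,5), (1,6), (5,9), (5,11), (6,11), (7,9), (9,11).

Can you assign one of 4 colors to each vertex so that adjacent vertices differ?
Yes, G is 4-colorable

A valid 4-coloring: color 1: [1, 7, 11]; color 2: [2, 5, 6]; color 3: [9].
(χ(G) = 3 ≤ 4.)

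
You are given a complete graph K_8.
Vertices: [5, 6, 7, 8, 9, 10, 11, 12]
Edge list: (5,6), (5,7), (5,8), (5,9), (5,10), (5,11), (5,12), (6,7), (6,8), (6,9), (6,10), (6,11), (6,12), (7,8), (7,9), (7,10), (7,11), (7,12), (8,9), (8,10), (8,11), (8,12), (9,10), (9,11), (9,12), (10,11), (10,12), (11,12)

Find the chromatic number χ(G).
Clique number ω(G) = 8 (lower bound: χ ≥ ω).
The clique on [5, 6, 7, 8, 9, 10, 11, 12] has size 8, forcing χ ≥ 8, and the coloring below uses 8 colors, so χ(G) = 8.
A valid 8-coloring: color 1: [11]; color 2: [9]; color 3: [8]; color 4: [10]; color 5: [5]; color 6: [7]; color 7: [12]; color 8: [6].

χ(G) = 8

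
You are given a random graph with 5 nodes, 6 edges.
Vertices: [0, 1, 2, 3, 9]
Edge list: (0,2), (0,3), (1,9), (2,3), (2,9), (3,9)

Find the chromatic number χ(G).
Clique number ω(G) = 3 (lower bound: χ ≥ ω).
The clique on [0, 2, 3] has size 3, forcing χ ≥ 3, and the coloring below uses 3 colors, so χ(G) = 3.
A valid 3-coloring: color 1: [1, 3]; color 2: [0, 9]; color 3: [2].

χ(G) = 3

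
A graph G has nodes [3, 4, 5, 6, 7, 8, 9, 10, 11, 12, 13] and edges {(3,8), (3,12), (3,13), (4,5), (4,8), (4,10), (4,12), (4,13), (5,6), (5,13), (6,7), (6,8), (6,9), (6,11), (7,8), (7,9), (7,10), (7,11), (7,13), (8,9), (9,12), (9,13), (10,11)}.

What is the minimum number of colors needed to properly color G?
Clique number ω(G) = 4 (lower bound: χ ≥ ω).
The clique on [6, 7, 8, 9] has size 4, forcing χ ≥ 4, and the coloring below uses 4 colors, so χ(G) = 4.
A valid 4-coloring: color 1: [3, 5, 7]; color 2: [8, 11, 12, 13]; color 3: [4, 9]; color 4: [6, 10].

χ(G) = 4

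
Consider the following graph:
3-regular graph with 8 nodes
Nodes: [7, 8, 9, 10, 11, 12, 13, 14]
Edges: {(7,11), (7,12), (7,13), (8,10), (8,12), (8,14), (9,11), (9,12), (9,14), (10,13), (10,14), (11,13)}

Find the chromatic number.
χ(G) = 3

Clique number ω(G) = 3 (lower bound: χ ≥ ω).
The clique on [7, 11, 13] has size 3, forcing χ ≥ 3, and the coloring below uses 3 colors, so χ(G) = 3.
A valid 3-coloring: color 1: [7, 9, 10]; color 2: [12, 13, 14]; color 3: [8, 11].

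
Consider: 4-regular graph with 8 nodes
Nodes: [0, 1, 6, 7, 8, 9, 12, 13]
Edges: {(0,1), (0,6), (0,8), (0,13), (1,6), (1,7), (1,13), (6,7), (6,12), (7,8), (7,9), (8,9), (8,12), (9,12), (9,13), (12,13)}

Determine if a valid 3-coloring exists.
Yes, G is 3-colorable

A valid 3-coloring: color 1: [6, 8, 13]; color 2: [0, 7, 12]; color 3: [1, 9].
(χ(G) = 3 ≤ 3.)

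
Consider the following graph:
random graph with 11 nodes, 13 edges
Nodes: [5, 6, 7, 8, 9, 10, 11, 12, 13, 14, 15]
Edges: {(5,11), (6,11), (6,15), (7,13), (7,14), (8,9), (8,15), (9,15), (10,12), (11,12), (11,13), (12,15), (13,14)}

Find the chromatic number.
Clique number ω(G) = 3 (lower bound: χ ≥ ω).
The clique on [7, 13, 14] has size 3, forcing χ ≥ 3, and the coloring below uses 3 colors, so χ(G) = 3.
A valid 3-coloring: color 1: [10, 11, 14, 15]; color 2: [5, 6, 8, 12, 13]; color 3: [7, 9].

χ(G) = 3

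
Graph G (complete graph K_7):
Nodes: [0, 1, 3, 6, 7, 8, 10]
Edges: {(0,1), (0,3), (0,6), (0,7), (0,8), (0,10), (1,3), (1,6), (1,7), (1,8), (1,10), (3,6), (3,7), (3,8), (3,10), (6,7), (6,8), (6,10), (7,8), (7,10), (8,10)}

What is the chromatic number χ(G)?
χ(G) = 7

Clique number ω(G) = 7 (lower bound: χ ≥ ω).
The clique on [0, 1, 3, 6, 7, 8, 10] has size 7, forcing χ ≥ 7, and the coloring below uses 7 colors, so χ(G) = 7.
A valid 7-coloring: color 1: [1]; color 2: [10]; color 3: [0]; color 4: [8]; color 5: [3]; color 6: [6]; color 7: [7].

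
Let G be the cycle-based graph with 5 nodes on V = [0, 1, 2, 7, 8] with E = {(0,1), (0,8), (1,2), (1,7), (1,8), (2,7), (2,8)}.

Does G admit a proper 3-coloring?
A valid 3-coloring: color 1: [1]; color 2: [0, 2]; color 3: [7, 8].
(χ(G) = 3 ≤ 3.)

Yes, G is 3-colorable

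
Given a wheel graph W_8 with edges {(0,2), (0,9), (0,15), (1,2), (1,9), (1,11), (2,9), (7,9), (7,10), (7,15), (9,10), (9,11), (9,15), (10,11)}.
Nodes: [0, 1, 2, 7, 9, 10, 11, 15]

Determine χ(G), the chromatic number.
Clique number ω(G) = 3 (lower bound: χ ≥ ω).
Odd cycle [0, 15, 7, 10, 11, 1, 2] needs 3 colors (χ ≥ 3).
Vertex 9 is adjacent to every vertex of [0, 1, 2, 7, 10, 11, 15], which already need 3 colors among themselves, so 9 needs a new color (χ ≥ 4).
The coloring below uses 4 colors, so χ(G) = 4.
A valid 4-coloring: color 1: [9]; color 2: [0, 1, 7]; color 3: [2, 10, 15]; color 4: [11].

χ(G) = 4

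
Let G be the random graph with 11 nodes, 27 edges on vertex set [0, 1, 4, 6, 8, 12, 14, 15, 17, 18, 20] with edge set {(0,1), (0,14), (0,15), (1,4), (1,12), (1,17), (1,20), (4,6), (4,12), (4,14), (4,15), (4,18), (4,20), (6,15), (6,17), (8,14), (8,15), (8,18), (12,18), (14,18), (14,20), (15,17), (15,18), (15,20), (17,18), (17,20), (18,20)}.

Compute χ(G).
χ(G) = 4

Clique number ω(G) = 4 (lower bound: χ ≥ ω).
The clique on [4, 14, 18, 20] has size 4, forcing χ ≥ 4, and the coloring below uses 4 colors, so χ(G) = 4.
A valid 4-coloring: color 1: [1, 6, 18]; color 2: [0, 4, 8, 17]; color 3: [12, 14, 15]; color 4: [20].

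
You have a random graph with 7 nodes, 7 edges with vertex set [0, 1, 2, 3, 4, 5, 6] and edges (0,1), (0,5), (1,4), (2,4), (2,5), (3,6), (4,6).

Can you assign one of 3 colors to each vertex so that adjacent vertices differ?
Yes, G is 3-colorable

A valid 3-coloring: color 1: [3, 4, 5]; color 2: [1, 2, 6]; color 3: [0].
(χ(G) = 3 ≤ 3.)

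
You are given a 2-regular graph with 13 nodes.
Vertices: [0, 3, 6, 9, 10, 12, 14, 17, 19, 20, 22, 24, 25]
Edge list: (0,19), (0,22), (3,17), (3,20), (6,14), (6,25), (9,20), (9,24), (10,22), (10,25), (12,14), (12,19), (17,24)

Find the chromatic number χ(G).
χ(G) = 3

Clique number ω(G) = 2 (lower bound: χ ≥ ω).
Odd cycle [24, 9, 20, 3, 17] needs 3 colors (χ ≥ 3).
The coloring below uses 3 colors, so χ(G) = 3.
A valid 3-coloring: color 1: [3, 9, 14, 19, 22, 25]; color 2: [0, 6, 10, 12, 17, 20]; color 3: [24].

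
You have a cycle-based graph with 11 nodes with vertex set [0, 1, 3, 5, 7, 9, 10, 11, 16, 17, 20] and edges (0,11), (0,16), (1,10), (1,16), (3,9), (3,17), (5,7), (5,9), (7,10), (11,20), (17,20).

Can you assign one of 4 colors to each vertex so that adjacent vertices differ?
A valid 4-coloring: color 1: [9, 10, 11, 16, 17]; color 2: [0, 1, 3, 5, 20]; color 3: [7].
(χ(G) = 3 ≤ 4.)

Yes, G is 4-colorable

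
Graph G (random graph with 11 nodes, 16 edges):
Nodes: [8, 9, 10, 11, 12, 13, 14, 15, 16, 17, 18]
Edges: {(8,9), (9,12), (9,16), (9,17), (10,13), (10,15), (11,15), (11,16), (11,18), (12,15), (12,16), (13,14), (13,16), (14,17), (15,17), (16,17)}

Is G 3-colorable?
Yes, G is 3-colorable

A valid 3-coloring: color 1: [8, 14, 15, 16, 18]; color 2: [11, 12, 13, 17]; color 3: [9, 10].
(χ(G) = 3 ≤ 3.)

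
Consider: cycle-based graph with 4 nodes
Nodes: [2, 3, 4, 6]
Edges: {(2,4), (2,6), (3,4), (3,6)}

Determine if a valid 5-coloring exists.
A valid 5-coloring: color 1: [2, 3]; color 2: [4, 6].
(χ(G) = 2 ≤ 5.)

Yes, G is 5-colorable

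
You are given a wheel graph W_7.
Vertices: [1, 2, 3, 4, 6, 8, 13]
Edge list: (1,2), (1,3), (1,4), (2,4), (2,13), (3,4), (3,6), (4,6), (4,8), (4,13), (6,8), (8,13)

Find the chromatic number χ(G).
Clique number ω(G) = 3 (lower bound: χ ≥ ω).
The clique on [4, 8, 13] has size 3, forcing χ ≥ 3, and the coloring below uses 3 colors, so χ(G) = 3.
A valid 3-coloring: color 1: [4]; color 2: [1, 6, 13]; color 3: [2, 3, 8].

χ(G) = 3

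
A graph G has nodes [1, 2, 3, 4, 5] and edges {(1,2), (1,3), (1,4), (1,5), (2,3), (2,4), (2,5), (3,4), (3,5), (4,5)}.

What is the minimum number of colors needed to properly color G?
χ(G) = 5

Clique number ω(G) = 5 (lower bound: χ ≥ ω).
The clique on [1, 2, 3, 4, 5] has size 5, forcing χ ≥ 5, and the coloring below uses 5 colors, so χ(G) = 5.
A valid 5-coloring: color 1: [4]; color 2: [1]; color 3: [2]; color 4: [3]; color 5: [5].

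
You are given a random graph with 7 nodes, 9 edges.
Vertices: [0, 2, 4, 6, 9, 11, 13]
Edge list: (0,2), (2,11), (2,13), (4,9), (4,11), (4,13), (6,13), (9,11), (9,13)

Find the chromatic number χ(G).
Clique number ω(G) = 3 (lower bound: χ ≥ ω).
The clique on [4, 9, 11] has size 3, forcing χ ≥ 3, and the coloring below uses 3 colors, so χ(G) = 3.
A valid 3-coloring: color 1: [0, 11, 13]; color 2: [2, 4, 6]; color 3: [9].

χ(G) = 3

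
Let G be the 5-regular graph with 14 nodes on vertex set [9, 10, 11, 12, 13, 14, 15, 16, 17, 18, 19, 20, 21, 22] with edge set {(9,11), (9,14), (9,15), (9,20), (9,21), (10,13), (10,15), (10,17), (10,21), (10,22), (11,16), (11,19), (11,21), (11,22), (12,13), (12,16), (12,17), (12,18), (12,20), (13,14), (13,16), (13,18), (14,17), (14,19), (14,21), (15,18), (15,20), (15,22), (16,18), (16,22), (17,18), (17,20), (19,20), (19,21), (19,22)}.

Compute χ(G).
χ(G) = 4

Clique number ω(G) = 4 (lower bound: χ ≥ ω).
The clique on [12, 13, 16, 18] has size 4, forcing χ ≥ 4, and the coloring below uses 4 colors, so χ(G) = 4.
A valid 4-coloring: color 1: [10, 11, 14, 18, 20]; color 2: [12, 21, 22]; color 3: [9, 16, 17, 19]; color 4: [13, 15].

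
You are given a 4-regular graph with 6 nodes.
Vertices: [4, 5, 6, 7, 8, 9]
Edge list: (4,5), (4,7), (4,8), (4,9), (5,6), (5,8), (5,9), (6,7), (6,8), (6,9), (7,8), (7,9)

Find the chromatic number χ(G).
χ(G) = 3

Clique number ω(G) = 3 (lower bound: χ ≥ ω).
The clique on [4, 5, 8] has size 3, forcing χ ≥ 3, and the coloring below uses 3 colors, so χ(G) = 3.
A valid 3-coloring: color 1: [4, 6]; color 2: [8, 9]; color 3: [5, 7].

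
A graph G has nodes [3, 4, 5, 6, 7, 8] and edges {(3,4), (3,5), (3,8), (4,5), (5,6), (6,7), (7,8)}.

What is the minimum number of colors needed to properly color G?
χ(G) = 3

Clique number ω(G) = 3 (lower bound: χ ≥ ω).
The clique on [3, 4, 5] has size 3, forcing χ ≥ 3, and the coloring below uses 3 colors, so χ(G) = 3.
A valid 3-coloring: color 1: [5, 7]; color 2: [3, 6]; color 3: [4, 8].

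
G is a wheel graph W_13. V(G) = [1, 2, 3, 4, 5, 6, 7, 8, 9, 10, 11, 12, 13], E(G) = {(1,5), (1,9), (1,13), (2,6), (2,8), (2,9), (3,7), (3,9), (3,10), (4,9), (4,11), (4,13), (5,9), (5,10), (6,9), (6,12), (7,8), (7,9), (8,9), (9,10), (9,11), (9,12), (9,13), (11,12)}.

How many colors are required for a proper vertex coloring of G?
Clique number ω(G) = 3 (lower bound: χ ≥ ω).
The clique on [1, 5, 9] has size 3, forcing χ ≥ 3, and the coloring below uses 3 colors, so χ(G) = 3.
A valid 3-coloring: color 1: [9]; color 2: [3, 5, 6, 8, 11, 13]; color 3: [1, 2, 4, 7, 10, 12].

χ(G) = 3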